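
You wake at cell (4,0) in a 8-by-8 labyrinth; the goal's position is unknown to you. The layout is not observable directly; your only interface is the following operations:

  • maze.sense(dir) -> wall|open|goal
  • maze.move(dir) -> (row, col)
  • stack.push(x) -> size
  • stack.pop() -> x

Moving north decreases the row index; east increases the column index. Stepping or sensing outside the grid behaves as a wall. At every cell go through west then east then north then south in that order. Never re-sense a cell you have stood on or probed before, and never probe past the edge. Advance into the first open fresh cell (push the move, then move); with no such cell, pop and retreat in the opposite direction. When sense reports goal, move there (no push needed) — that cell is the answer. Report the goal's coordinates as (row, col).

→ sense(dir=east)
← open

→ push(x=east)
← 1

→ move(dir=east)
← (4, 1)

→ sense(dir=east)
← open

→ push(x=east)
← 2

→ move(dir=east)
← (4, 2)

→ sense(dir=east)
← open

→ push(x=east)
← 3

→ move(dir=east)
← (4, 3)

→ sense(dir=east)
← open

→ push(x=east)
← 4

→ move(dir=east)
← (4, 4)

→ sense(dir=east)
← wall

→ sense(dir=north)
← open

→ push(x=north)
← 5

→ move(dir=north)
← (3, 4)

→ sense(dir=west)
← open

→ push(x=west)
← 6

→ move(dir=west)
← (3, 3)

→ sense(dir=west)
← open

→ push(x=west)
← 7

→ move(dir=west)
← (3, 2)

→ sense(dir=west)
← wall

→ sense(dir=north)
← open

→ push(x=north)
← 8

→ move(dir=north)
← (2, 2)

→ sense(dir=west)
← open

→ push(x=west)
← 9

→ move(dir=west)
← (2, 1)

→ sense(dir=west)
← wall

→ sense(dir=north)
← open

→ push(x=north)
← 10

→ move(dir=north)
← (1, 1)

→ sense(dir=west)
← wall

→ sense(dir=east)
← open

→ push(x=east)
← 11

→ move(dir=east)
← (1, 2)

→ sense(dir=east)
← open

→ push(x=east)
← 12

→ move(dir=east)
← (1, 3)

→ sense(dir=east)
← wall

→ sense(dir=north)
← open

→ push(x=north)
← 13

→ move(dir=north)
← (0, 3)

→ sense(dir=west)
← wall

→ sense(dir=east)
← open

→ push(x=east)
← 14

→ move(dir=east)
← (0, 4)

→ sense(dir=east)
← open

→ push(x=east)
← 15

→ move(dir=east)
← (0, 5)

→ sense(dir=east)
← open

→ push(x=east)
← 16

→ move(dir=east)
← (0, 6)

→ sense(dir=east)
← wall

→ sense(dir=south)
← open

→ push(x=south)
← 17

→ move(dir=south)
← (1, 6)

→ sense(dir=west)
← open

→ push(x=west)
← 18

→ move(dir=west)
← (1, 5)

→ sense(dir=south)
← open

→ push(x=south)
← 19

→ move(dir=south)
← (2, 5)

→ sense(dir=west)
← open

→ push(x=west)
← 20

→ move(dir=west)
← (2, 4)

→ sense(dir=west)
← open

→ push(x=west)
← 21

→ move(dir=west)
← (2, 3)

→ pop()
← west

→ move(dir=east)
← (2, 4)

→ pop()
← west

→ move(dir=east)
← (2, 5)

→ sense(dir=east)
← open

→ push(x=east)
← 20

→ move(dir=east)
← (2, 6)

→ sense(dir=east)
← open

→ push(x=east)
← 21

→ move(dir=east)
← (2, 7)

→ sense(dir=north)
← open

→ push(x=north)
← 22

→ move(dir=north)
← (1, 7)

→ pop()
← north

→ move(dir=south)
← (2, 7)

→ sense(dir=south)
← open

→ push(x=south)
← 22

→ move(dir=south)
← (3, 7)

→ sense(dir=west)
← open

→ push(x=west)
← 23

→ move(dir=west)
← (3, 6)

→ sense(dir=west)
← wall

→ sense(dir=south)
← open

→ push(x=south)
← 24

→ move(dir=south)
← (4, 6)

→ sense(dir=east)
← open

→ push(x=east)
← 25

→ move(dir=east)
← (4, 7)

→ sense(dir=south)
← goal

→ move(dir=south)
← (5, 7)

Answer: (5, 7)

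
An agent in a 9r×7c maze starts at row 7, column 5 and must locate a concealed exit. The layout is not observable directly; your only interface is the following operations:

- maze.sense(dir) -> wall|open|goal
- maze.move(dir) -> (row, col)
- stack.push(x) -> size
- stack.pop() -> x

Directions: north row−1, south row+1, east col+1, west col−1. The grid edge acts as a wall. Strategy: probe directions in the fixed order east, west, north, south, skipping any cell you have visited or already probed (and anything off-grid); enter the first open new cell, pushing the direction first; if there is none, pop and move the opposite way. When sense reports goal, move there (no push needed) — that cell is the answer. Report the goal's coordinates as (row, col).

Action: sense[dir→east]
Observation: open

Action: push[x→east]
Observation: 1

Action: move[dir→east]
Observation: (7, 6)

Action: sense[dir→north]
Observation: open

Action: push[x→north]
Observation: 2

Action: move[dir→north]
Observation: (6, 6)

Action: sense[dir→west]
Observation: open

Action: push[x→west]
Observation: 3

Action: move[dir→west]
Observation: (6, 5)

Action: sense[dir→west]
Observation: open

Action: push[x→west]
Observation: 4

Action: move[dir→west]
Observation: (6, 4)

Action: sense[dir→west]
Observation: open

Action: push[x→west]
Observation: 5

Action: move[dir→west]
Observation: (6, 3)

Action: sense[dir→west]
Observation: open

Action: push[x→west]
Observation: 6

Action: move[dir→west]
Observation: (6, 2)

Action: sense[dir→west]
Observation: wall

Action: sense[dir→north]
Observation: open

Action: push[x→north]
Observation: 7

Action: move[dir→north]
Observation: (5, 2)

Action: sense[dir→east]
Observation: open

Action: push[x→east]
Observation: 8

Action: move[dir→east]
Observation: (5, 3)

Action: sense[dir→east]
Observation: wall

Action: sense[dir→north]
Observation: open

Action: push[x→north]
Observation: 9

Action: move[dir→north]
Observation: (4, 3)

Action: sense[dir→east]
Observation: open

Action: push[x→east]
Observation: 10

Action: move[dir→east]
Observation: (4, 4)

Action: sense[dir→east]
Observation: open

Action: push[x→east]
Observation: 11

Action: move[dir→east]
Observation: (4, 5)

Action: sense[dir→east]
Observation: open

Action: push[x→east]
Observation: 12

Action: move[dir→east]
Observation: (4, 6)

Action: sense[dir→north]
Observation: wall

Action: sense[dir→south]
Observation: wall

Action: pop[]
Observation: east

Action: move[dir→west]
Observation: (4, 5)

Action: sense[dir→north]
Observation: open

Action: push[x→north]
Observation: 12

Action: move[dir→north]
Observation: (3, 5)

Action: sense[dir→west]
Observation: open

Action: push[x→west]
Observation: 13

Action: move[dir→west]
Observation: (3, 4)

Action: sense[dir→west]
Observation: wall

Action: sense[dir→north]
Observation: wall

Action: pop[]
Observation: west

Action: move[dir→east]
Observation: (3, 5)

Action: sense[dir→north]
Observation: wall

Action: pop[]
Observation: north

Action: move[dir→south]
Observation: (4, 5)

Action: sense[dir→south]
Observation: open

Action: push[x→south]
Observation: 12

Action: move[dir→south]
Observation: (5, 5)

Action: pop[]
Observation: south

Action: move[dir→north]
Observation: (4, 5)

Action: pop[]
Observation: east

Action: move[dir→west]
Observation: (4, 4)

Action: pop[]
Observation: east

Action: move[dir→west]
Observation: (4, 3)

Action: sense[dir→west]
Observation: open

Action: push[x→west]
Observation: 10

Action: move[dir→west]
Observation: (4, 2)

Action: sense[dir→west]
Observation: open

Action: push[x→west]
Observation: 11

Action: move[dir→west]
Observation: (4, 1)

Action: sense[dir→west]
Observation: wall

Action: sense[dir→north]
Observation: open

Action: push[x→north]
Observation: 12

Action: move[dir→north]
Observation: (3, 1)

Action: sense[dir→east]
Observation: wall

Action: sense[dir→west]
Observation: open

Action: push[x→west]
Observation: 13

Action: move[dir→west]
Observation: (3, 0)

Action: sense[dir→north]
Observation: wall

Action: pop[]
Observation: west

Action: move[dir→east]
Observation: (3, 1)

Action: sense[dir→north]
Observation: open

Action: push[x→north]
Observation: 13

Action: move[dir→north]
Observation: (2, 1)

Action: sense[dir→east]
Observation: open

Action: push[x→east]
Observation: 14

Action: move[dir→east]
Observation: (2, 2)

Action: sense[dir→east]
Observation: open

Action: push[x→east]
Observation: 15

Action: move[dir→east]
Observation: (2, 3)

Action: sense[dir→north]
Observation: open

Action: push[x→north]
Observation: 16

Action: move[dir→north]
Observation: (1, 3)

Action: sense[dir→east]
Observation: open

Action: push[x→east]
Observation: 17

Action: move[dir→east]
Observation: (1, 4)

Action: sense[dir→east]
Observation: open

Action: push[x→east]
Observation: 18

Action: move[dir→east]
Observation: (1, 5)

Action: sense[dir→east]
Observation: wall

Action: sense[dir→north]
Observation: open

Action: push[x→north]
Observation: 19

Action: move[dir→north]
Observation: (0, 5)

Action: sense[dir→east]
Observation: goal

Action: move[dir→east]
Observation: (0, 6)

Answer: (0, 6)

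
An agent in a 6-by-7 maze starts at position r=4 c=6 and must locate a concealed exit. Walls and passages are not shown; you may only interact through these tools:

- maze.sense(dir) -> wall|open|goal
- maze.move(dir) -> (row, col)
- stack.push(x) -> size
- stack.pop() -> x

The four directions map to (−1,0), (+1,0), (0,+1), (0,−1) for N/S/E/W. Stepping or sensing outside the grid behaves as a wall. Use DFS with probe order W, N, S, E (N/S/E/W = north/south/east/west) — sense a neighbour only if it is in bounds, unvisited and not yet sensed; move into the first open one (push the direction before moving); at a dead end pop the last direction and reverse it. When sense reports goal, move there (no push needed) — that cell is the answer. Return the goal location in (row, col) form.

% maze.sense dir→west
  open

% stack.push x→west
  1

% maze.move dir→west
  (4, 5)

% maze.sense dir→west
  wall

% maze.sense dir→north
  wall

% maze.sense dir→south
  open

% stack.push x→south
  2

% maze.move dir→south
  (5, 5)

% maze.sense dir→west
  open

% stack.push x→west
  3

% maze.move dir→west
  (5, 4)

% maze.sense dir→west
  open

% stack.push x→west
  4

% maze.move dir→west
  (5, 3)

% maze.sense dir→west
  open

% stack.push x→west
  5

% maze.move dir→west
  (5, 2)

% maze.sense dir→west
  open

% stack.push x→west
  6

% maze.move dir→west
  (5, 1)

% maze.sense dir→west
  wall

% maze.sense dir→north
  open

% stack.push x→north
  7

% maze.move dir→north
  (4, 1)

% maze.sense dir→west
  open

% stack.push x→west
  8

% maze.move dir→west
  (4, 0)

% maze.sense dir→north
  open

% stack.push x→north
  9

% maze.move dir→north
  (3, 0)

% maze.sense dir→north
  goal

% maze.move dir→north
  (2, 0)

Answer: (2, 0)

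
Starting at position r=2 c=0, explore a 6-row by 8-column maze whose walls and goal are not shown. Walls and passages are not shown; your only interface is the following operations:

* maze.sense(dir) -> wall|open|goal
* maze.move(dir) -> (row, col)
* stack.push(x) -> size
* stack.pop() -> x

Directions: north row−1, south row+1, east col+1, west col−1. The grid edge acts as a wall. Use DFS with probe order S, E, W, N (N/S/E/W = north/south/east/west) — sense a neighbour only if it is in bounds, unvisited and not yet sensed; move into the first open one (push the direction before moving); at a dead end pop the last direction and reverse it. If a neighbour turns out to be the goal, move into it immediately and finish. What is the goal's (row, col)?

==> maze.sense(dir: south)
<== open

==> stack.push(x: south)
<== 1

==> maze.move(dir: south)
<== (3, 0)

==> maze.sense(dir: south)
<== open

==> stack.push(x: south)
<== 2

==> maze.move(dir: south)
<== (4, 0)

==> maze.sense(dir: south)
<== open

==> stack.push(x: south)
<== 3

==> maze.move(dir: south)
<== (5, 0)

==> maze.sense(dir: east)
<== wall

==> stack.pop()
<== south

==> maze.move(dir: north)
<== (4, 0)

==> maze.sense(dir: east)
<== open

==> stack.push(x: east)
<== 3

==> maze.move(dir: east)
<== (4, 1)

==> maze.sense(dir: east)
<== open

==> stack.push(x: east)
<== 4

==> maze.move(dir: east)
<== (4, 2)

==> maze.sense(dir: south)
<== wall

==> maze.sense(dir: east)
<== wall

==> maze.sense(dir: north)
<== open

==> stack.push(x: north)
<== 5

==> maze.move(dir: north)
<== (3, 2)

==> maze.sense(dir: east)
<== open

==> stack.push(x: east)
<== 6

==> maze.move(dir: east)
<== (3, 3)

==> maze.sense(dir: east)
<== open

==> stack.push(x: east)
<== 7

==> maze.move(dir: east)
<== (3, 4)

==> maze.sense(dir: south)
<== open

==> stack.push(x: south)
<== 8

==> maze.move(dir: south)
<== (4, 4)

==> maze.sense(dir: south)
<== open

==> stack.push(x: south)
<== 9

==> maze.move(dir: south)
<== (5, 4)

==> maze.sense(dir: east)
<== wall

==> maze.sense(dir: west)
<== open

==> stack.push(x: west)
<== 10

==> maze.move(dir: west)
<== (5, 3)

==> stack.pop()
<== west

==> maze.move(dir: east)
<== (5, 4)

==> stack.pop()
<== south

==> maze.move(dir: north)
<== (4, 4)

==> maze.sense(dir: east)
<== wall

==> stack.pop()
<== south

==> maze.move(dir: north)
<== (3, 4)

==> maze.sense(dir: east)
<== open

==> stack.push(x: east)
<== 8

==> maze.move(dir: east)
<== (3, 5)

==> maze.sense(dir: east)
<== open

==> stack.push(x: east)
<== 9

==> maze.move(dir: east)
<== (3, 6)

==> maze.sense(dir: south)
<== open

==> stack.push(x: south)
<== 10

==> maze.move(dir: south)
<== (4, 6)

==> maze.sense(dir: south)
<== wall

==> maze.sense(dir: east)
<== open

==> stack.push(x: east)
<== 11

==> maze.move(dir: east)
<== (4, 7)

==> maze.sense(dir: south)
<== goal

==> maze.move(dir: south)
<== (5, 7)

Answer: (5, 7)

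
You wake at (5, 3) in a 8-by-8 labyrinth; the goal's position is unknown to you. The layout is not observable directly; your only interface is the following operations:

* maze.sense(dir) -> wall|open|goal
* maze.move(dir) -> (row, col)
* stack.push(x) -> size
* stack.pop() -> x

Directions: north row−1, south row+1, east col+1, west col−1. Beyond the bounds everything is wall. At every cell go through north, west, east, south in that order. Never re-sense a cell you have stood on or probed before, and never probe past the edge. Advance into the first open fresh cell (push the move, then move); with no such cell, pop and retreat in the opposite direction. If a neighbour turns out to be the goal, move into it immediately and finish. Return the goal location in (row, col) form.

Act: maze.sense[north]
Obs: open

Act: stack.push[north]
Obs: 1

Act: maze.move[north]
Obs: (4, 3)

Act: maze.sense[north]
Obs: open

Act: stack.push[north]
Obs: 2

Act: maze.move[north]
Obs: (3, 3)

Act: maze.sense[north]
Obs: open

Act: stack.push[north]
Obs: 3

Act: maze.move[north]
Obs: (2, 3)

Act: maze.sense[north]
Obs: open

Act: stack.push[north]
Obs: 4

Act: maze.move[north]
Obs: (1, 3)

Act: maze.sense[north]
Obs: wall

Act: maze.sense[west]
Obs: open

Act: stack.push[west]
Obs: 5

Act: maze.move[west]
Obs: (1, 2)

Act: maze.sense[north]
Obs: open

Act: stack.push[north]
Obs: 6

Act: maze.move[north]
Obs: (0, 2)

Act: maze.sense[west]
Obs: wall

Act: stack.pop[]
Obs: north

Act: maze.move[south]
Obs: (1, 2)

Act: maze.sense[west]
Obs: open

Act: stack.push[west]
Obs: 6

Act: maze.move[west]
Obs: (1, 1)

Act: maze.sense[west]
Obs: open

Act: stack.push[west]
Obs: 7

Act: maze.move[west]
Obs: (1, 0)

Act: maze.sense[north]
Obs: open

Act: stack.push[north]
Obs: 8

Act: maze.move[north]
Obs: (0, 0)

Act: stack.pop[]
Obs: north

Act: maze.move[south]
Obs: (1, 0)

Act: maze.sense[south]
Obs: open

Act: stack.push[south]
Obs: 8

Act: maze.move[south]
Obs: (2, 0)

Act: maze.sense[east]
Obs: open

Act: stack.push[east]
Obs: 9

Act: maze.move[east]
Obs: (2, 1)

Act: maze.sense[east]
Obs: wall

Act: maze.sense[south]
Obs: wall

Act: stack.pop[]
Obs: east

Act: maze.move[west]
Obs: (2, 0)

Act: maze.sense[south]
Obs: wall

Act: stack.pop[]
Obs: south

Act: maze.move[north]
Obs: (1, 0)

Act: stack.pop[]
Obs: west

Act: maze.move[east]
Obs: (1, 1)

Act: stack.pop[]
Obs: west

Act: maze.move[east]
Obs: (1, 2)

Act: stack.pop[]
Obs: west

Act: maze.move[east]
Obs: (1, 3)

Act: maze.sense[east]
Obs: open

Act: stack.push[east]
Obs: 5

Act: maze.move[east]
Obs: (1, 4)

Act: maze.sense[north]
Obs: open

Act: stack.push[north]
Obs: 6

Act: maze.move[north]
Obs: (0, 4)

Act: maze.sense[east]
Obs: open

Act: stack.push[east]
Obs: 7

Act: maze.move[east]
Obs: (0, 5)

Act: maze.sense[east]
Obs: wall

Act: maze.sense[south]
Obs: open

Act: stack.push[south]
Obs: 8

Act: maze.move[south]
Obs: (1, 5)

Act: maze.sense[east]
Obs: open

Act: stack.push[east]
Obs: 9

Act: maze.move[east]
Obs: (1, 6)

Act: maze.sense[east]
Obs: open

Act: stack.push[east]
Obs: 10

Act: maze.move[east]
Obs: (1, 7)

Act: maze.sense[north]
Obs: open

Act: stack.push[north]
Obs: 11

Act: maze.move[north]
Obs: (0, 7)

Act: stack.pop[]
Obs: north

Act: maze.move[south]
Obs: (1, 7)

Act: maze.sense[south]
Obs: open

Act: stack.push[south]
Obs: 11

Act: maze.move[south]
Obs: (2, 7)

Act: maze.sense[west]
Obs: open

Act: stack.push[west]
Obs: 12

Act: maze.move[west]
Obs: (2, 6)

Act: maze.sense[west]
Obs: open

Act: stack.push[west]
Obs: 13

Act: maze.move[west]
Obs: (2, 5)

Act: maze.sense[west]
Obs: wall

Act: maze.sense[south]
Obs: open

Act: stack.push[south]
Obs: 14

Act: maze.move[south]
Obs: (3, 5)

Act: maze.sense[west]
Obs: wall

Act: maze.sense[east]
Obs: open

Act: stack.push[east]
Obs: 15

Act: maze.move[east]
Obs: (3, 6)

Act: maze.sense[east]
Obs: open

Act: stack.push[east]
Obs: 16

Act: maze.move[east]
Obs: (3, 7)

Act: maze.sense[south]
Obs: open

Act: stack.push[south]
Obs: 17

Act: maze.move[south]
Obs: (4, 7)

Act: maze.sense[west]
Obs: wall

Act: maze.sense[south]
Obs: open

Act: stack.push[south]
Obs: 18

Act: maze.move[south]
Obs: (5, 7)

Act: maze.sense[west]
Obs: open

Act: stack.push[west]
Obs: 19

Act: maze.move[west]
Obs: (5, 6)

Act: maze.sense[west]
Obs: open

Act: stack.push[west]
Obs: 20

Act: maze.move[west]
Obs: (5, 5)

Act: maze.sense[north]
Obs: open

Act: stack.push[north]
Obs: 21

Act: maze.move[north]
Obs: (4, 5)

Act: maze.sense[west]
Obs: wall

Act: stack.pop[]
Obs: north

Act: maze.move[south]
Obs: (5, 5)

Act: maze.sense[west]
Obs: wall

Act: maze.sense[south]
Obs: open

Act: stack.push[south]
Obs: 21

Act: maze.move[south]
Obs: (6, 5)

Act: maze.sense[west]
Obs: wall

Act: maze.sense[east]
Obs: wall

Act: maze.sense[south]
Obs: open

Act: stack.push[south]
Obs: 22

Act: maze.move[south]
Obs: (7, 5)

Act: maze.sense[west]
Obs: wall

Act: maze.sense[east]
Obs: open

Act: stack.push[east]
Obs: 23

Act: maze.move[east]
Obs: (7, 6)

Act: maze.sense[east]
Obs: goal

Act: maze.move[east]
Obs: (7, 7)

Answer: (7, 7)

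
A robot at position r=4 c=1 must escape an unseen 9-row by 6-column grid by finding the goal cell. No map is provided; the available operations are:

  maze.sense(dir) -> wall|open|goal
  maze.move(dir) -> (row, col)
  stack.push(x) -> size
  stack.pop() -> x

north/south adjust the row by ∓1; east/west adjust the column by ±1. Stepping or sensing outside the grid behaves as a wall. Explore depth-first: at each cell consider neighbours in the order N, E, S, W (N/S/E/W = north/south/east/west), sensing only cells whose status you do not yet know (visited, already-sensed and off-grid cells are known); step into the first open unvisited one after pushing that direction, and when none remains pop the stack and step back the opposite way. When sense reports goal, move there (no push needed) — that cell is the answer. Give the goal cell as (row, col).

// sense(north) -> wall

// sense(east) -> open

// push(east) -> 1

// move(east) -> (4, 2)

// sense(north) -> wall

// sense(east) -> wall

// sense(south) -> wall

// pop() -> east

// move(west) -> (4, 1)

// sense(south) -> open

// push(south) -> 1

// move(south) -> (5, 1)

// sense(south) -> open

// push(south) -> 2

// move(south) -> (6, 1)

// sense(east) -> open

// push(east) -> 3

// move(east) -> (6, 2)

// sense(east) -> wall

// sense(south) -> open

// push(south) -> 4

// move(south) -> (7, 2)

// sense(east) -> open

// push(east) -> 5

// move(east) -> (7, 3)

// sense(east) -> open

// push(east) -> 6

// move(east) -> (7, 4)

// sense(north) -> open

// push(north) -> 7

// move(north) -> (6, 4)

// sense(north) -> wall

// sense(east) -> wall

// pop() -> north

// move(south) -> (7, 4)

// sense(east) -> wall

// sense(south) -> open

// push(south) -> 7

// move(south) -> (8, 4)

// sense(east) -> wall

// sense(west) -> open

// push(west) -> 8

// move(west) -> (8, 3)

// sense(west) -> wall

// pop() -> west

// move(east) -> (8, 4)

// pop() -> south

// move(north) -> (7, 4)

// pop() -> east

// move(west) -> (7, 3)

// pop() -> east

// move(west) -> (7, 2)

// sense(west) -> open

// push(west) -> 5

// move(west) -> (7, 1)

// sense(south) -> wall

// sense(west) -> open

// push(west) -> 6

// move(west) -> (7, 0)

// sense(north) -> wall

// sense(south) -> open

// push(south) -> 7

// move(south) -> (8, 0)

// pop() -> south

// move(north) -> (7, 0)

// pop() -> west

// move(east) -> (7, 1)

// pop() -> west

// move(east) -> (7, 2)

// pop() -> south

// move(north) -> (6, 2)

// pop() -> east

// move(west) -> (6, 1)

// pop() -> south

// move(north) -> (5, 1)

// sense(west) -> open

// push(west) -> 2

// move(west) -> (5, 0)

// sense(north) -> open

// push(north) -> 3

// move(north) -> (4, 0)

// sense(north) -> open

// push(north) -> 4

// move(north) -> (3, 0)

// sense(north) -> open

// push(north) -> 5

// move(north) -> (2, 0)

// sense(north) -> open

// push(north) -> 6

// move(north) -> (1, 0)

// sense(north) -> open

// push(north) -> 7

// move(north) -> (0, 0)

// sense(east) -> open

// push(east) -> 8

// move(east) -> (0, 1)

// sense(east) -> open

// push(east) -> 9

// move(east) -> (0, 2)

// sense(east) -> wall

// sense(south) -> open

// push(south) -> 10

// move(south) -> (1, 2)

// sense(east) -> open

// push(east) -> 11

// move(east) -> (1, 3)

// sense(east) -> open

// push(east) -> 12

// move(east) -> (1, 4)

// sense(north) -> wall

// sense(east) -> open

// push(east) -> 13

// move(east) -> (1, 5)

// sense(north) -> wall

// sense(south) -> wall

// pop() -> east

// move(west) -> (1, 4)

// sense(south) -> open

// push(south) -> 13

// move(south) -> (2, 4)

// sense(south) -> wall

// sense(west) -> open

// push(west) -> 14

// move(west) -> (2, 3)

// sense(south) -> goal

// move(south) -> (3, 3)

Answer: (3, 3)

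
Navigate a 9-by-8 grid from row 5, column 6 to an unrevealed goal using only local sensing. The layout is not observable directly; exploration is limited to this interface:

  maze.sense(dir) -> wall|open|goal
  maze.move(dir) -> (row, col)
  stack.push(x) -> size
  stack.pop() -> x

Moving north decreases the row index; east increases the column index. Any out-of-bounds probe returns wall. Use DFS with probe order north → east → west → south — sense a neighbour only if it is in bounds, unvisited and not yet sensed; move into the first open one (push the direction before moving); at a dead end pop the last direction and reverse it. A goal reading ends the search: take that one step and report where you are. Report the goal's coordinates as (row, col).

→ sense(north)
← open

→ push(north)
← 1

→ move(north)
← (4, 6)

→ sense(north)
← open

→ push(north)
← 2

→ move(north)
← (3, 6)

→ sense(north)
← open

→ push(north)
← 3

→ move(north)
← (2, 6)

→ sense(north)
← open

→ push(north)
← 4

→ move(north)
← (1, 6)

→ sense(north)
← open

→ push(north)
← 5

→ move(north)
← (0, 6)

→ sense(east)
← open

→ push(east)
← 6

→ move(east)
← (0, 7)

→ sense(south)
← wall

→ pop()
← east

→ move(west)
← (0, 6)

→ sense(west)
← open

→ push(west)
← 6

→ move(west)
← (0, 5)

→ sense(west)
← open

→ push(west)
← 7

→ move(west)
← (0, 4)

→ sense(west)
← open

→ push(west)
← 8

→ move(west)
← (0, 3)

→ sense(west)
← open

→ push(west)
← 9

→ move(west)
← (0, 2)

→ sense(west)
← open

→ push(west)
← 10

→ move(west)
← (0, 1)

→ sense(west)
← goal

→ move(west)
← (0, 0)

Answer: (0, 0)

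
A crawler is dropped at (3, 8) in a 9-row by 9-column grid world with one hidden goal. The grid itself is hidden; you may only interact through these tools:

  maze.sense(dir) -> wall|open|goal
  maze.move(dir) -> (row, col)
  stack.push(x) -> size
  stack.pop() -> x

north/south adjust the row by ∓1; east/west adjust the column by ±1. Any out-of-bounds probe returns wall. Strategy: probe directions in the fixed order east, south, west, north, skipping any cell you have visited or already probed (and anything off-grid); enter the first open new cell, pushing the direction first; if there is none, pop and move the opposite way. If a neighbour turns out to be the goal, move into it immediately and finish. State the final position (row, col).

I run sense with dir='south', and get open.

Calling push with x='south', and observe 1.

I run move with dir='south', and see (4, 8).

I use sense with dir='south', and see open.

I run push with x='south', and observe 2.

Now I run move with dir='south', and see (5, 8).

Next I call sense with dir='south', giving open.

Now I run push with x='south', and observe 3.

I call move with dir='south', → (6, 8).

I invoke sense with dir='south', yielding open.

I call push with x='south', giving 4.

Using move with dir='south', yielding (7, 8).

I try sense with dir='south', giving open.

Now I run push with x='south', — result: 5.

Calling move with dir='south', → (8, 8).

I invoke sense with dir='west', — result: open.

Invoking push with x='west', — result: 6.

Using move with dir='west', : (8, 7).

Next I call sense with dir='west', → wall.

I try sense with dir='north', and observe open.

I call push with x='north', and observe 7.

Using move with dir='north', — result: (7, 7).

I invoke sense with dir='west', which returns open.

I run push with x='west', yielding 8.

Then move with dir='west', — result: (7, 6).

Invoking sense with dir='west', : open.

I run push with x='west', yielding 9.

I call move with dir='west', which returns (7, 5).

I use sense with dir='south', : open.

I call push with x='south', giving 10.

I use move with dir='south', and see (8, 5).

Then sense with dir='west', → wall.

I use pop, — result: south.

Next I call move with dir='north', — result: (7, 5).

Next I call sense with dir='west', — result: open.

Next I call push with x='west', — result: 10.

Next I call move with dir='west', → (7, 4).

I try sense with dir='west', and see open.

Invoking push with x='west', which returns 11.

I use move with dir='west', which returns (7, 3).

I run sense with dir='south', which returns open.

Then push with x='south', → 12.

Then move with dir='south', which returns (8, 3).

Invoking sense with dir='west', and get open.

I invoke push with x='west', giving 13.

Now I run move with dir='west', which returns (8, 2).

I invoke sense with dir='west', and observe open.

I run push with x='west', and get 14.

Next I call move with dir='west', yielding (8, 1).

Invoking sense with dir='west', which returns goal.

Next I call move with dir='west', and observe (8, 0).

Answer: (8, 0)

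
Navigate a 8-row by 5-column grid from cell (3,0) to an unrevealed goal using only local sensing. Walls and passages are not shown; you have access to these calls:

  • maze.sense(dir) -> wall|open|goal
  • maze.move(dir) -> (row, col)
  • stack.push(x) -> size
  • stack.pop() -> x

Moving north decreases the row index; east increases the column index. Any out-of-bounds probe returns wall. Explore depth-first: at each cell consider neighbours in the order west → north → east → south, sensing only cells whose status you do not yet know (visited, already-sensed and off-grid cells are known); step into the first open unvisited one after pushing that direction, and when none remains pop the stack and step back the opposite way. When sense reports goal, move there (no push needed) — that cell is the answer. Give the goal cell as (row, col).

! 1. maze.sense(north) : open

! 2. stack.push(north) : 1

! 3. maze.move(north) : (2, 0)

! 4. maze.sense(north) : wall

! 5. maze.sense(east) : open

! 6. stack.push(east) : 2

! 7. maze.move(east) : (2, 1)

! 8. maze.sense(north) : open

! 9. stack.push(north) : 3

! 10. maze.move(north) : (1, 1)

! 11. maze.sense(north) : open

! 12. stack.push(north) : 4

! 13. maze.move(north) : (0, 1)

! 14. maze.sense(west) : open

! 15. stack.push(west) : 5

! 16. maze.move(west) : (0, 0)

! 17. stack.pop() : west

! 18. maze.move(east) : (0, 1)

! 19. maze.sense(east) : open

! 20. stack.push(east) : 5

! 21. maze.move(east) : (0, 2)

! 22. maze.sense(east) : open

! 23. stack.push(east) : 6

! 24. maze.move(east) : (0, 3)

! 25. maze.sense(east) : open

! 26. stack.push(east) : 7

! 27. maze.move(east) : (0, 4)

! 28. maze.sense(south) : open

! 29. stack.push(south) : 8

! 30. maze.move(south) : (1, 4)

! 31. maze.sense(west) : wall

! 32. maze.sense(south) : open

! 33. stack.push(south) : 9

! 34. maze.move(south) : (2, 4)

! 35. maze.sense(west) : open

! 36. stack.push(west) : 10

! 37. maze.move(west) : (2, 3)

! 38. maze.sense(west) : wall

! 39. maze.sense(south) : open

! 40. stack.push(south) : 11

! 41. maze.move(south) : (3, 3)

! 42. maze.sense(west) : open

! 43. stack.push(west) : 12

! 44. maze.move(west) : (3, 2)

! 45. maze.sense(west) : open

! 46. stack.push(west) : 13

! 47. maze.move(west) : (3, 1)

! 48. maze.sense(south) : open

! 49. stack.push(south) : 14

! 50. maze.move(south) : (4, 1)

! 51. maze.sense(west) : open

! 52. stack.push(west) : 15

! 53. maze.move(west) : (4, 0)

! 54. maze.sense(south) : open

! 55. stack.push(south) : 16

! 56. maze.move(south) : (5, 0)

! 57. maze.sense(east) : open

! 58. stack.push(east) : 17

! 59. maze.move(east) : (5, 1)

! 60. maze.sense(east) : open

! 61. stack.push(east) : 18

! 62. maze.move(east) : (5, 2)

! 63. maze.sense(north) : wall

! 64. maze.sense(east) : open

! 65. stack.push(east) : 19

! 66. maze.move(east) : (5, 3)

! 67. maze.sense(north) : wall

! 68. maze.sense(east) : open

! 69. stack.push(east) : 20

! 70. maze.move(east) : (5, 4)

! 71. maze.sense(north) : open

! 72. stack.push(north) : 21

! 73. maze.move(north) : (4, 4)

! 74. maze.sense(north) : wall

! 75. stack.pop() : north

! 76. maze.move(south) : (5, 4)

! 77. maze.sense(south) : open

! 78. stack.push(south) : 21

! 79. maze.move(south) : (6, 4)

! 80. maze.sense(west) : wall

! 81. maze.sense(south) : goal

! 82. maze.move(south) : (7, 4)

Answer: (7, 4)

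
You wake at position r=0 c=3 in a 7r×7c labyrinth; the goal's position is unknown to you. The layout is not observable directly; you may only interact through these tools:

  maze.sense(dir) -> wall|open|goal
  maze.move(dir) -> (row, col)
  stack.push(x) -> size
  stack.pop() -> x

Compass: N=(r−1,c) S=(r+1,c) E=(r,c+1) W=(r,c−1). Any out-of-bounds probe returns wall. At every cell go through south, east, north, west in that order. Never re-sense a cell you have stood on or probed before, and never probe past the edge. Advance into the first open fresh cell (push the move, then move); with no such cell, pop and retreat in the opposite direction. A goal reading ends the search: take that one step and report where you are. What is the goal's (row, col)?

Calling sense on south, → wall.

Calling sense on east, yielding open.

I call push on east, — result: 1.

Calling move on east, and see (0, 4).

Calling sense on south, and get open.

I run push on south, : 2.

Then move on south, → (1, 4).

Next I call sense on south, and see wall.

I use sense on east, and observe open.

I run push on east, giving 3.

I run move on east, which returns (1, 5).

Calling sense on south, — result: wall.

Calling sense on east, and see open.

Then push on east, yielding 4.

I call move on east, and get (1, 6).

I try sense on south, which returns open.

I use push on south, — result: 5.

Then move on south, and observe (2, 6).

Using sense on south, yielding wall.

I call pop, and observe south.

Next I call move on north, and get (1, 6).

Next I call sense on north, — result: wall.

I try pop, — result: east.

I use move on west, which returns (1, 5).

I try sense on north, giving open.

Using push on north, and get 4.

I call move on north, and see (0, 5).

Then pop, yielding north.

I invoke move on south, which returns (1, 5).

Invoking pop(), which returns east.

Next I call move on west, — result: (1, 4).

Now I run pop(), — result: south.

Now I run move on north, — result: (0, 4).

I invoke pop(), yielding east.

Now I run move on west, : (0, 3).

I call sense on west, : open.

Now I run push on west, and get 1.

Using move on west, — result: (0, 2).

Calling sense on south, → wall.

Invoking sense on west, giving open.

Then push on west, — result: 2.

Calling move on west, — result: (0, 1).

I try sense on south, and observe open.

I try push on south, and see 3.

Then move on south, → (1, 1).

Next I call sense on south, → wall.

I run sense on west, → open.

Now I run push on west, and get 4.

I invoke move on west, and see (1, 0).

Now I run sense on south, and observe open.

I try push on south, which returns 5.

Invoking move on south, — result: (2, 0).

Now I run sense on south, and get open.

I call push on south, and observe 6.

Then move on south, giving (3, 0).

I call sense on south, → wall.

I try sense on east, and get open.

I invoke push on east, giving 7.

I try move on east, → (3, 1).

I run sense on south, and get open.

I call push on south, — result: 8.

I use move on south, giving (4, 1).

I try sense on south, and see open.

Then push on south, and see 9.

Now I run move on south, and get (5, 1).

I try sense on south, : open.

Next I call push on south, and get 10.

Now I run move on south, yielding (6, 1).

I use sense on east, and get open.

I use push on east, and observe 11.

I try move on east, yielding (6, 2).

Invoking sense on east, and get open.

I try push on east, : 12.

Now I run move on east, and see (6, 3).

Invoking sense on east, — result: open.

I try push on east, giving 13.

I call move on east, : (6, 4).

Invoking sense on east, giving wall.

Now I run sense on north, — result: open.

I run push on north, and get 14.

Invoking move on north, and get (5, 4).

Then sense on east, yielding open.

I invoke push on east, → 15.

I run move on east, which returns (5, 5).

I run sense on east, — result: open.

I run push on east, → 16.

I call move on east, giving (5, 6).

Invoking sense on south, giving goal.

I run move on south, and get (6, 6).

Answer: (6, 6)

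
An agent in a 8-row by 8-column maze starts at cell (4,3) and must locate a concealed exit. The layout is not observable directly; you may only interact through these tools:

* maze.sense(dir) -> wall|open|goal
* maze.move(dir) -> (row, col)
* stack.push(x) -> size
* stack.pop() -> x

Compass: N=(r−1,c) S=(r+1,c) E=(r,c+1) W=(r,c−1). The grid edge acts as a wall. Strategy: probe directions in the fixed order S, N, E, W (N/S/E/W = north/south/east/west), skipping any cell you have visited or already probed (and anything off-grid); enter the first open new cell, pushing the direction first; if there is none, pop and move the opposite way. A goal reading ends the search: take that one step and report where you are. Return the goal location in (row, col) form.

$ maze.sense dir: south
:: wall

$ maze.sense dir: north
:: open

$ stack.push x: north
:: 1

$ maze.move dir: north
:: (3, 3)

$ maze.sense dir: north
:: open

$ stack.push x: north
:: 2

$ maze.move dir: north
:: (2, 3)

$ maze.sense dir: north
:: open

$ stack.push x: north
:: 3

$ maze.move dir: north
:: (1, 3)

$ maze.sense dir: north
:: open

$ stack.push x: north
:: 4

$ maze.move dir: north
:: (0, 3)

$ maze.sense dir: east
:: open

$ stack.push x: east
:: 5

$ maze.move dir: east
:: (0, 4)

$ maze.sense dir: south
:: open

$ stack.push x: south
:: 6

$ maze.move dir: south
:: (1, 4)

$ maze.sense dir: south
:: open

$ stack.push x: south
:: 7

$ maze.move dir: south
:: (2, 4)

$ maze.sense dir: south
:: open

$ stack.push x: south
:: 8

$ maze.move dir: south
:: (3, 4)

$ maze.sense dir: south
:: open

$ stack.push x: south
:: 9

$ maze.move dir: south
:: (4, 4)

$ maze.sense dir: south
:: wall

$ maze.sense dir: east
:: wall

$ stack.pop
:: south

$ maze.move dir: north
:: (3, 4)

$ maze.sense dir: east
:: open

$ stack.push x: east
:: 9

$ maze.move dir: east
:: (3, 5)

$ maze.sense dir: north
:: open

$ stack.push x: north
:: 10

$ maze.move dir: north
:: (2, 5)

$ maze.sense dir: north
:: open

$ stack.push x: north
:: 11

$ maze.move dir: north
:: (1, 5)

$ maze.sense dir: north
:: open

$ stack.push x: north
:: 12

$ maze.move dir: north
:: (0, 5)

$ maze.sense dir: east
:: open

$ stack.push x: east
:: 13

$ maze.move dir: east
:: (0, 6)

$ maze.sense dir: south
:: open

$ stack.push x: south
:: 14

$ maze.move dir: south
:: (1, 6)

$ maze.sense dir: south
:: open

$ stack.push x: south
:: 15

$ maze.move dir: south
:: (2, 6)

$ maze.sense dir: south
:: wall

$ maze.sense dir: east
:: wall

$ stack.pop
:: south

$ maze.move dir: north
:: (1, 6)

$ maze.sense dir: east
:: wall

$ stack.pop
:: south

$ maze.move dir: north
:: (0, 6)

$ maze.sense dir: east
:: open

$ stack.push x: east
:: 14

$ maze.move dir: east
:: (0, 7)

$ stack.pop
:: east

$ maze.move dir: west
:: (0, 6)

$ stack.pop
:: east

$ maze.move dir: west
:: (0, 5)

$ stack.pop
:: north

$ maze.move dir: south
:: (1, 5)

$ stack.pop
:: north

$ maze.move dir: south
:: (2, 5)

$ stack.pop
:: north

$ maze.move dir: south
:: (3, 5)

$ stack.pop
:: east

$ maze.move dir: west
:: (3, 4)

$ stack.pop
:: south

$ maze.move dir: north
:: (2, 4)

$ stack.pop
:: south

$ maze.move dir: north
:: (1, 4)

$ stack.pop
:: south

$ maze.move dir: north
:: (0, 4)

$ stack.pop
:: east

$ maze.move dir: west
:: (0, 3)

$ maze.sense dir: west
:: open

$ stack.push x: west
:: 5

$ maze.move dir: west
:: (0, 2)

$ maze.sense dir: south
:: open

$ stack.push x: south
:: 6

$ maze.move dir: south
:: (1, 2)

$ maze.sense dir: south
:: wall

$ maze.sense dir: west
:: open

$ stack.push x: west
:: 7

$ maze.move dir: west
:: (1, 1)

$ maze.sense dir: south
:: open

$ stack.push x: south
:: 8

$ maze.move dir: south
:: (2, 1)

$ maze.sense dir: south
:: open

$ stack.push x: south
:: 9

$ maze.move dir: south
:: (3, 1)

$ maze.sense dir: south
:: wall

$ maze.sense dir: east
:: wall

$ maze.sense dir: west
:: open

$ stack.push x: west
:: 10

$ maze.move dir: west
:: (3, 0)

$ maze.sense dir: south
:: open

$ stack.push x: south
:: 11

$ maze.move dir: south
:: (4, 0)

$ maze.sense dir: south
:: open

$ stack.push x: south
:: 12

$ maze.move dir: south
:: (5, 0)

$ maze.sense dir: south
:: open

$ stack.push x: south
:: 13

$ maze.move dir: south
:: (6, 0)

$ maze.sense dir: south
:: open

$ stack.push x: south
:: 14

$ maze.move dir: south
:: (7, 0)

$ maze.sense dir: east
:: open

$ stack.push x: east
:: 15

$ maze.move dir: east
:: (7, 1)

$ maze.sense dir: north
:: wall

$ maze.sense dir: east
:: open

$ stack.push x: east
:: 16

$ maze.move dir: east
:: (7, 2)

$ maze.sense dir: north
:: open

$ stack.push x: north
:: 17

$ maze.move dir: north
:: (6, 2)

$ maze.sense dir: north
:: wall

$ maze.sense dir: east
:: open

$ stack.push x: east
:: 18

$ maze.move dir: east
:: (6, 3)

$ maze.sense dir: south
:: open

$ stack.push x: south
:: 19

$ maze.move dir: south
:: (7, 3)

$ maze.sense dir: east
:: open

$ stack.push x: east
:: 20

$ maze.move dir: east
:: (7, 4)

$ maze.sense dir: north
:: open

$ stack.push x: north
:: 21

$ maze.move dir: north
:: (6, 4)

$ maze.sense dir: east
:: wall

$ stack.pop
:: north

$ maze.move dir: south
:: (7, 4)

$ maze.sense dir: east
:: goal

$ maze.move dir: east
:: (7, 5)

Answer: (7, 5)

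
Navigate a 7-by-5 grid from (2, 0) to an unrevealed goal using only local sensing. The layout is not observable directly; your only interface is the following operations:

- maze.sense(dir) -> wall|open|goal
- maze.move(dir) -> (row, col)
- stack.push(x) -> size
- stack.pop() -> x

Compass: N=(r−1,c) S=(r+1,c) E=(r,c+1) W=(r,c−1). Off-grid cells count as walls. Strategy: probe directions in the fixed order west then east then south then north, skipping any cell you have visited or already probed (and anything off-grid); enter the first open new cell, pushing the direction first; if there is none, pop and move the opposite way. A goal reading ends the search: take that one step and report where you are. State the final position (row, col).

I invoke sense on dir=east, which returns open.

I run push on x=east, : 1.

I call move on dir=east, — result: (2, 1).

Using sense on dir=east, → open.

Now I run push on x=east, and see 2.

I call move on dir=east, yielding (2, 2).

Now I run sense on dir=east, giving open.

Invoking push on x=east, which returns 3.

I run move on dir=east, — result: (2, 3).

Using sense on dir=east, : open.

Using push on x=east, : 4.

Calling move on dir=east, and observe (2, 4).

I invoke sense on dir=south, which returns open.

Then push on x=south, and observe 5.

Invoking move on dir=south, giving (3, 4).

I invoke sense on dir=west, which returns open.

Now I run push on x=west, and observe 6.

I try move on dir=west, : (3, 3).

I call sense on dir=west, giving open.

Next I call push on x=west, yielding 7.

I try move on dir=west, — result: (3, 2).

Then sense on dir=west, and observe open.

I run push on x=west, yielding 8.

I try move on dir=west, and get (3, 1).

I try sense on dir=west, : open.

I use push on x=west, and get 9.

Calling move on dir=west, and get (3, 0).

I try sense on dir=south, yielding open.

I try push on x=south, and observe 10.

I run move on dir=south, and observe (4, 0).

I use sense on dir=east, giving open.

I use push on x=east, — result: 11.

I try move on dir=east, and observe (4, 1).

Calling sense on dir=east, and see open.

Using push on x=east, giving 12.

Invoking move on dir=east, yielding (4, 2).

I invoke sense on dir=east, yielding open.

I try push on x=east, giving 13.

I use move on dir=east, giving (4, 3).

I invoke sense on dir=east, giving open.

I run push on x=east, : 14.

I invoke move on dir=east, and get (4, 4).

Calling sense on dir=south, — result: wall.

I try pop, : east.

I try move on dir=west, yielding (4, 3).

Calling sense on dir=south, : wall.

I run pop, and see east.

Next I call move on dir=west, and observe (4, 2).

I try sense on dir=south, and get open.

I call push on x=south, yielding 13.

Calling move on dir=south, yielding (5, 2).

Calling sense on dir=west, and see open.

Calling push on x=west, yielding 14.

Next I call move on dir=west, giving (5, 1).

I call sense on dir=west, and get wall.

Then sense on dir=south, which returns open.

Then push on x=south, → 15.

Invoking move on dir=south, which returns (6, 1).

I try sense on dir=west, and observe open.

I invoke push on x=west, and get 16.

I use move on dir=west, — result: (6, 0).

I use pop, — result: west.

Now I run move on dir=east, — result: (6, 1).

Now I run sense on dir=east, yielding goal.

Now I run move on dir=east, : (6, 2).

Answer: (6, 2)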